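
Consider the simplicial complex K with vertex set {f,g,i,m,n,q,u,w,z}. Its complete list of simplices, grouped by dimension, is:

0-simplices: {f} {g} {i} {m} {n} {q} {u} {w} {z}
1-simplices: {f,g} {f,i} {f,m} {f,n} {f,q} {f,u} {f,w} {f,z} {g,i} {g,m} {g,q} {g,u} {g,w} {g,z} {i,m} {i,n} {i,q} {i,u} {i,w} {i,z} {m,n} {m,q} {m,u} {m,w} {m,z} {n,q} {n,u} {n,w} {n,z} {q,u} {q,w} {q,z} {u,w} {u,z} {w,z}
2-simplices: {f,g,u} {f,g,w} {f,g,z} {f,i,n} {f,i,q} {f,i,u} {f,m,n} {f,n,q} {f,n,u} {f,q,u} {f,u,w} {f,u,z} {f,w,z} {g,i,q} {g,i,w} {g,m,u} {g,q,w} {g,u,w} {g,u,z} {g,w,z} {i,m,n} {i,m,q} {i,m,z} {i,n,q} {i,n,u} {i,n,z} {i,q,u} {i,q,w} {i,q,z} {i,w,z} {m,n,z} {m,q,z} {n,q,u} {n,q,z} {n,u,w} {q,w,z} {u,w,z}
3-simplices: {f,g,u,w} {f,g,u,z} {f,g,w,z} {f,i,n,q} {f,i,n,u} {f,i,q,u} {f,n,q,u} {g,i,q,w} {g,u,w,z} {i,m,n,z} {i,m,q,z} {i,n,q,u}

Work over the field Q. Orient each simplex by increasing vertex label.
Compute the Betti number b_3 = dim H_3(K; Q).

n_0=9 n_1=35 n_2=37 n_3=12  [Q]
∂1: piv[fg,fi,fm,fn,fq,fu,fw,fz] rk=8  ker:gi,gm,gq,gu,gw,gz,im,in,iq,iu,iw,iz,mn,mq,mu,mw,mz,nq,nu,nw,nz,qu,qw,qz,uw,uz,wz
∂2: piv[fgu,fgw,fgz,fin,fiq,fiu,fmn,fnq,fnu,fqu,fuw,fuz,fwz,giq,giw,gmu,gqw,imn,imq,imz,inz,iqz,iwz,nuw] rk=24  ker:guw,guz,gwz,inq,inu,iqu,iqw,mnz,mqz,nqu,nqz,qwz,uwz
∂3: piv[fguw,fguz,fgwz,finq,finu,fiqu,fnqu,giqw,guwz,imnz,imqz] rk=11  ker:inqu
b_3=(12−11)−0=1

b_3=1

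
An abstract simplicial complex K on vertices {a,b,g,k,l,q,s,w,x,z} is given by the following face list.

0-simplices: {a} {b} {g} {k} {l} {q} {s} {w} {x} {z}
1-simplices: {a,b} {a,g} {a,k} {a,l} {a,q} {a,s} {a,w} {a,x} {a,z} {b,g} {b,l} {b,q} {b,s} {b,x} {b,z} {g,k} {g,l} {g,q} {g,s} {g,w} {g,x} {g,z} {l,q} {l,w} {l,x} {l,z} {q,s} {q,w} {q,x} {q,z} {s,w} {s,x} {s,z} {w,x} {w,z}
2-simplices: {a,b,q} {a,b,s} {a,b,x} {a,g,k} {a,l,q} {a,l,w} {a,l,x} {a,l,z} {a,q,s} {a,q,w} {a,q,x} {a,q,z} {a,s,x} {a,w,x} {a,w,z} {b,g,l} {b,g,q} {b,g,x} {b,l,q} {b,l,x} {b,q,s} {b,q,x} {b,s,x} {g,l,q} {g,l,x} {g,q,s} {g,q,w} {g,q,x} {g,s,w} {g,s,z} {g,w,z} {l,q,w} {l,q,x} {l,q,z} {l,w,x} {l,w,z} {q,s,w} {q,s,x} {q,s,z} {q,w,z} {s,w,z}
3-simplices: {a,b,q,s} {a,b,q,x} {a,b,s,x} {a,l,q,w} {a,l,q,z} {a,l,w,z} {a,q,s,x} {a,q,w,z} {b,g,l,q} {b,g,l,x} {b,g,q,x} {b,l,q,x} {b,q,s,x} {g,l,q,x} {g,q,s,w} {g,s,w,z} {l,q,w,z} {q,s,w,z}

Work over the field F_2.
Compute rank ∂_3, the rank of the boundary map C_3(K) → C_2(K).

n_0=10 n_1=35 n_2=41 n_3=18  [Z2]
∂1: piv[ab,ag,ak,al,aq,as,aw,ax,az] rk=9  ker:bg,bl,bq,bs,bx,bz,gk,gl,gq,gs,gw,gx,gz,lq,lw,lx,lz,qs,qw,qx,qz,sw,sx,sz,wx,wz
∂2: piv[abq,abs,abx,agk,alq,alw,alx,alz,aqs,aqw,aqx,aqz,asx,awx,awz,bgl,bgq,bgx,blq,gqs,gqw,gsw,gsz,gwz] rk=24  ker:blx,bqs,bqx,bsx,glq,glx,gqx,lqw,lqx,lqz,lwx,lwz,qsw,qsx,qsz,qwz,swz
∂3: piv[abqs,abqx,absx,alqw,alqz,alwz,aqsx,aqwz,bglq,bglx,bgqx,blqx,gqsw,gswz,qswz] rk=15  ker:bqsx,glqx,lqwz
rk∂_3=15

rank∂_3=15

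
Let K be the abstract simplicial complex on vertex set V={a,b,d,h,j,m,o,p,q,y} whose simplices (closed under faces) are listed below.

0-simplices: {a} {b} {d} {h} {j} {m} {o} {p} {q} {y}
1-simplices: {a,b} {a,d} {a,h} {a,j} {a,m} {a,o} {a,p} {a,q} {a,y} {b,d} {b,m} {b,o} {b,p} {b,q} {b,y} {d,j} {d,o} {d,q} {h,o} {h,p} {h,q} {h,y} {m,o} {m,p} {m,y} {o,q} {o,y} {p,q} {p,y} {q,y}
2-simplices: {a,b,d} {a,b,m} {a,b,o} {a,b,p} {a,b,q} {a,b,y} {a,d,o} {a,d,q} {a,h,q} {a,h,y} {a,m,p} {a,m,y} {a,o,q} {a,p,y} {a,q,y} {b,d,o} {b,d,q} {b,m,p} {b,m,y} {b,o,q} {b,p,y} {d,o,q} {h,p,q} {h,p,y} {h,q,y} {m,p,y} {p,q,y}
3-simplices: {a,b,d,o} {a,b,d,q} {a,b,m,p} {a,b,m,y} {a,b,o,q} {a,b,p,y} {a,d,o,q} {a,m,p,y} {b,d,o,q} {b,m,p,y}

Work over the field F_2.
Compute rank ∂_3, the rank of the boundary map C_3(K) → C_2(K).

rank∂_3=8

n_0=10 n_1=30 n_2=27 n_3=10  [Z2]
∂1: piv[ab,ad,ah,aj,am,ao,ap,aq,ay] rk=9  ker:bd,bm,bo,bp,bq,by,dj,do,dq,ho,hp,hq,hy,mo,mp,my,oq,oy,pq,py,qy
∂2: piv[abd,abm,abo,abp,abq,aby,ado,adq,ahq,ahy,amp,amy,aoq,apy,aqy,hpq,hpy] rk=17  ker:bdo,bdq,bmp,bmy,boq,bpy,doq,hqy,mpy,pqy
∂3: piv[abdo,abdq,abmp,abmy,aboq,abpy,adoq,ampy] rk=8  ker:bdoq,bmpy
rk∂_3=8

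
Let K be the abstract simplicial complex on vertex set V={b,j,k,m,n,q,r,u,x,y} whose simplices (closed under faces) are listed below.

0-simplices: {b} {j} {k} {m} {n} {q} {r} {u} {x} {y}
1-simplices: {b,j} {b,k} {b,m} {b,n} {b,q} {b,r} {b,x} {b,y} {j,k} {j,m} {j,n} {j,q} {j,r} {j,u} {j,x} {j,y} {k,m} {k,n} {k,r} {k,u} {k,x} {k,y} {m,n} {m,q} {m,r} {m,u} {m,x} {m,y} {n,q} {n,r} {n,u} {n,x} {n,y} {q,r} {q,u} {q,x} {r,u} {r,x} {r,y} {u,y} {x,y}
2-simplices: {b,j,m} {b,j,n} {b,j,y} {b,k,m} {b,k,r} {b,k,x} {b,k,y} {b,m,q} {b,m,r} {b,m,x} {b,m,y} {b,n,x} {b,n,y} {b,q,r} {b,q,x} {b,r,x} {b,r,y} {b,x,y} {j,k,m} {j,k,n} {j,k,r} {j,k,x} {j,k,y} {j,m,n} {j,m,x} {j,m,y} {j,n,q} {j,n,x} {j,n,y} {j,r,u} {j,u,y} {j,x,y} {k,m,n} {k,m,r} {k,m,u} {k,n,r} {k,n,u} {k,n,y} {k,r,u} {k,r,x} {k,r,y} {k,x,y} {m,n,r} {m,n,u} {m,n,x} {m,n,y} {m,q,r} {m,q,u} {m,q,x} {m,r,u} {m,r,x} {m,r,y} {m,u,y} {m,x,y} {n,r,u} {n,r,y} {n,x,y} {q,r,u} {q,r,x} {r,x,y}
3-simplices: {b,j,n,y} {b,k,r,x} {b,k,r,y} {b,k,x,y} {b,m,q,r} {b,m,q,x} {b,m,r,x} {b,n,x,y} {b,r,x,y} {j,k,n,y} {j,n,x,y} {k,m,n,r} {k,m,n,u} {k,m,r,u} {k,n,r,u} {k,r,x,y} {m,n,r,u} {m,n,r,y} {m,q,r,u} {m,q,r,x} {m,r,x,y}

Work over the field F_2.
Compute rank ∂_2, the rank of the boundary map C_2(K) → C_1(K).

rank∂_2=31

n_0=10 n_1=41 n_2=60 n_3=21  [Z2]
∂1: piv[bj,bk,bm,bn,bq,br,bx,by,ju] rk=9  ker:jk,jm,jn,jq,jr,jx,jy,km,kn,kr,ku,kx,ky,mn,mq,mr,mu,mx,my,nq,nr,nu,nx,ny,qr,qu,qx,ru,rx,ry,uy,xy
∂2: piv[bjm,bjn,bjy,bkm,bkr,bkx,bky,bmq,bmr,bmx,bmy,bnx,bny,bqr,bqx,brx,bry,bxy,jkm,jkn,jkr,jkx,jmn,jnq,jru,juy,kmu,knr,knu,kru,mqu] rk=31  ker:jky,jmx,jmy,jnx,jny,jxy,kmn,kmr,kny,krx,kry,kxy,mnr,mnu,mnx,mny,mqr,mqx,mru,mrx,mry,muy,mxy,nru,nry,nxy,qru,qrx,rxy
∂3: piv[bjny,bkrx,bkry,bkxy,bmqr,bmqx,bmrx,bnxy,brxy,jkny,jnxy,kmnr,kmnu,kmru,knru,mnry,mqru,mqrx,mrxy] rk=19  ker:krxy,mnru
rk∂_2=31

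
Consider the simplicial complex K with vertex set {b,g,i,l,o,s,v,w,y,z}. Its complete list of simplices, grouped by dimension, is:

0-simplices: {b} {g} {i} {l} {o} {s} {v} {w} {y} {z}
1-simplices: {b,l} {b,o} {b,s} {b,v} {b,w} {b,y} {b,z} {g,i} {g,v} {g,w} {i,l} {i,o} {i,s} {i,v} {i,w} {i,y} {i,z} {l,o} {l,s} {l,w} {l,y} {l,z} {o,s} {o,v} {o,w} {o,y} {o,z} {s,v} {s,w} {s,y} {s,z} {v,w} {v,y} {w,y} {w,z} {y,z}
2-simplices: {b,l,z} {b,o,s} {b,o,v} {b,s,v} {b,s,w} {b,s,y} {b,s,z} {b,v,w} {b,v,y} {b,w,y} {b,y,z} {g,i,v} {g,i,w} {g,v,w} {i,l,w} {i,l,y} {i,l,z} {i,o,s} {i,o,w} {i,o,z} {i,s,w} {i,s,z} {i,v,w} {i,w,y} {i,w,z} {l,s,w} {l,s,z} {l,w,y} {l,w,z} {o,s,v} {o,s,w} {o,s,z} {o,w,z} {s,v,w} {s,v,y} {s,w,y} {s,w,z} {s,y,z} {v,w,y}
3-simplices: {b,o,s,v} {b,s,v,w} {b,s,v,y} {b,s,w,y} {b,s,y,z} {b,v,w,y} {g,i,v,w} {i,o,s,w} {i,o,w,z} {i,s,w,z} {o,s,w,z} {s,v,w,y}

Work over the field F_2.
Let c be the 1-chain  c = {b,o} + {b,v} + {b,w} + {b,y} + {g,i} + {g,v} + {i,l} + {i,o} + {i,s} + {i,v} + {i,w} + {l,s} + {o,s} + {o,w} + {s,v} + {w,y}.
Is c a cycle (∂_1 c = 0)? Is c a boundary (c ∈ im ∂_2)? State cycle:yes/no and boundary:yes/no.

n_0=10 n_1=36 n_2=39 n_3=12  [Z2]
∂1: piv[bl,bo,bs,bv,bw,by,bz,gi,gv] rk=9  ker:gw,il,io,is,iv,iw,iy,iz,lo,ls,lw,ly,lz,os,ov,ow,oy,oz,sv,sw,sy,sz,vw,vy,wy,wz,yz
∂2: piv[blz,bos,bov,bsv,bsw,bsy,bsz,bvw,bvy,bwy,byz,giv,giw,gvw,ilw,ily,ilz,ios,iow,ioz,isw,isz,iwy,iwz,lsw] rk=25  ker:ivw,lsz,lwy,lwz,osv,osw,osz,owz,svw,svy,swy,swz,syz,vwy
∂3: piv[bosv,bsvw,bsvy,bswy,bsyz,bvwy,givw,iosw,iowz,iswz,oswz] rk=11  ker:svwy
∂1c = 0
c vs im∂2: reduces to 0 ⇒ boundary

cycle:yes boundary:yes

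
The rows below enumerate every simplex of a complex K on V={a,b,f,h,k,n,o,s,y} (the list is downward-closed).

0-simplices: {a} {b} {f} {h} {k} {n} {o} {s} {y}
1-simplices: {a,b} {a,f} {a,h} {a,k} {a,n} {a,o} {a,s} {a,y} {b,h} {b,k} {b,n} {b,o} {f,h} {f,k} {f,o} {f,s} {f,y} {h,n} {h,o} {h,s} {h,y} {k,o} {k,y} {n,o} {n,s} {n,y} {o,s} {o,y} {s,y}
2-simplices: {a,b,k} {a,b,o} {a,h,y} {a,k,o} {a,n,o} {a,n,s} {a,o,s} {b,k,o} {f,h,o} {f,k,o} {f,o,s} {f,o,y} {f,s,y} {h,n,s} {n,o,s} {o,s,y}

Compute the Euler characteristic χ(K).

n_0=9 n_1=29 n_2=16
χ=+9−29+16=-4

χ(K)=-4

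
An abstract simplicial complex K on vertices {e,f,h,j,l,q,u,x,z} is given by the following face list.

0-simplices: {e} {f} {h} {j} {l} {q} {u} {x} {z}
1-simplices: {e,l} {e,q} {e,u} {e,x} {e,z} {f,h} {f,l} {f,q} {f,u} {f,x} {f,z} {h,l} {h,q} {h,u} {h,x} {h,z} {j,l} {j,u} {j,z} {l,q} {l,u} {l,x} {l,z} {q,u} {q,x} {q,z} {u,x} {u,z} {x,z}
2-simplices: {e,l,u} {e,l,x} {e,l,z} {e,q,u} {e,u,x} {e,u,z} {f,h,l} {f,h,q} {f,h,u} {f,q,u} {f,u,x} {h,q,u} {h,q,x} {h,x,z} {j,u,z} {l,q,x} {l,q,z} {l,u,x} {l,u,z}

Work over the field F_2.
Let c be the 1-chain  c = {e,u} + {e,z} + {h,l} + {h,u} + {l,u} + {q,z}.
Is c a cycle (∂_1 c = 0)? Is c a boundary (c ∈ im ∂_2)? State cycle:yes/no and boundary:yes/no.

cycle:no boundary:no

n_0=9 n_1=29 n_2=19  [Z2]
∂1: piv[el,eq,eu,ex,ez,fh,fl,jl] rk=8  ker:fq,fu,fx,fz,hl,hq,hu,hx,hz,ju,jz,lq,lu,lx,lz,qu,qx,qz,ux,uz,xz
∂2: piv[elu,elx,elz,equ,eux,euz,fhl,fhq,fhu,fqu,fux,hqx,hxz,juz,lqx,lqz] rk=16  ker:hqu,lux,luz
∂1c = {q} + {u}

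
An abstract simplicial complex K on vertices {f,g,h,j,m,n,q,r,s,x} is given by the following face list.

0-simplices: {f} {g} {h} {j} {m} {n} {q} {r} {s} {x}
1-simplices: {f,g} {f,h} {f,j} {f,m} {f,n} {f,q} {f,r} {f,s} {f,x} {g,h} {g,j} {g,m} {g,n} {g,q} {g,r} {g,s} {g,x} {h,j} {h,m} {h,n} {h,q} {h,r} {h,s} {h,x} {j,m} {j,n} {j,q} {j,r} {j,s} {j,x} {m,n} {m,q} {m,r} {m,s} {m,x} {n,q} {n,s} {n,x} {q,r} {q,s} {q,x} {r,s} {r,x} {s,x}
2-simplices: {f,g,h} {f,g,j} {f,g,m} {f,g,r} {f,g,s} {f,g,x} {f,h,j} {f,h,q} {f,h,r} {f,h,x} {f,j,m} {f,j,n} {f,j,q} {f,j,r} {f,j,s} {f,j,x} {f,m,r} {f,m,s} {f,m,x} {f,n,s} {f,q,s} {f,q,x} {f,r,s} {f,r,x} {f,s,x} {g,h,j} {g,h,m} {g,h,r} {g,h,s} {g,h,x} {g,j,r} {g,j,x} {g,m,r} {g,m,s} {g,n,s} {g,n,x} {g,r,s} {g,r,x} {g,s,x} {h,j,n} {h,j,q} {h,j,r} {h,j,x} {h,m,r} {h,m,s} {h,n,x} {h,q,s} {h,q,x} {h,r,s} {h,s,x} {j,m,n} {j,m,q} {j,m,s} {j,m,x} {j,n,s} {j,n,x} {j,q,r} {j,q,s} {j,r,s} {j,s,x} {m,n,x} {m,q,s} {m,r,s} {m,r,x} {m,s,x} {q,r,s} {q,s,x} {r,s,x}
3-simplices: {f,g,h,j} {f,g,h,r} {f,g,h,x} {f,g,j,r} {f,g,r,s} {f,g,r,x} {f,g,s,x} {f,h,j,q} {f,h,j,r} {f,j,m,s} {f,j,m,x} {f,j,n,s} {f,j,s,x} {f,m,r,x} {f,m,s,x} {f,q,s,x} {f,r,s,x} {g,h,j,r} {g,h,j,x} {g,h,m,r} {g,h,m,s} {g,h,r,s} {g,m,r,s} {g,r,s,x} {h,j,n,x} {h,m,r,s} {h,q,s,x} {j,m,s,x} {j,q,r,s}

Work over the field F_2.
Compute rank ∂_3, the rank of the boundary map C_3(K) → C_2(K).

rank∂_3=25

n_0=10 n_1=44 n_2=68 n_3=29  [Z2]
∂1: piv[fg,fh,fj,fm,fn,fq,fr,fs,fx] rk=9  ker:gh,gj,gm,gn,gq,gr,gs,gx,hj,hm,hn,hq,hr,hs,hx,jm,jn,jq,jr,js,jx,mn,mq,mr,ms,mx,nq,ns,nx,qr,qs,qx,rs,rx,sx
∂2: piv[fgh,fgj,fgm,fgr,fgs,fgx,fhj,fhq,fhr,fhx,fjm,fjn,fjq,fjr,fjs,fjx,fmr,fms,fmx,fns,fqs,fqx,frs,frx,fsx,ghm,ghs,gns,gnx,hjn,jmn,jmq,jqr] rk=33  ker:ghj,ghr,ghx,gjr,gjx,gmr,gms,grs,grx,gsx,hjq,hjr,hjx,hmr,hms,hnx,hqs,hqx,hrs,hsx,jms,jmx,jns,jnx,jqs,jrs,jsx,mnx,mqs,mrs,mrx,msx,qrs,qsx,rsx
∂3: piv[fghj,fghr,fghx,fgjr,fgrs,fgrx,fgsx,fhjq,fhjr,fjms,fjmx,fjns,fjsx,fmrx,fmsx,fqsx,frsx,ghjx,ghmr,ghms,ghrs,gmrs,hjnx,hqsx,jqrs] rk=25  ker:ghjr,grsx,hmrs,jmsx
rk∂_3=25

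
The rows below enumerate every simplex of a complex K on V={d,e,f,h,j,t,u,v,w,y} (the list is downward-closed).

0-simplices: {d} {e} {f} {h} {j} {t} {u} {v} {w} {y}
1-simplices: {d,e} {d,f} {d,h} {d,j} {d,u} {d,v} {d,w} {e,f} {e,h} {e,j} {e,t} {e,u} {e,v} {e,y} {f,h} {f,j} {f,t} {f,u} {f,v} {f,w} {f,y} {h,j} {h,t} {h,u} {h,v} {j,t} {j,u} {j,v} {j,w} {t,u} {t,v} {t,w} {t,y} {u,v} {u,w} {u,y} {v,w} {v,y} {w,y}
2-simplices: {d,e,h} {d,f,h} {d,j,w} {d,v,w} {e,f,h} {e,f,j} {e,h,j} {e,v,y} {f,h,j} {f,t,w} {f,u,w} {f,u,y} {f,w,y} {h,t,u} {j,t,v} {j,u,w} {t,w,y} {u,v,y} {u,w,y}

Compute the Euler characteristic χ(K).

χ(K)=-10

n_0=10 n_1=39 n_2=19
χ=+10−39+19=-10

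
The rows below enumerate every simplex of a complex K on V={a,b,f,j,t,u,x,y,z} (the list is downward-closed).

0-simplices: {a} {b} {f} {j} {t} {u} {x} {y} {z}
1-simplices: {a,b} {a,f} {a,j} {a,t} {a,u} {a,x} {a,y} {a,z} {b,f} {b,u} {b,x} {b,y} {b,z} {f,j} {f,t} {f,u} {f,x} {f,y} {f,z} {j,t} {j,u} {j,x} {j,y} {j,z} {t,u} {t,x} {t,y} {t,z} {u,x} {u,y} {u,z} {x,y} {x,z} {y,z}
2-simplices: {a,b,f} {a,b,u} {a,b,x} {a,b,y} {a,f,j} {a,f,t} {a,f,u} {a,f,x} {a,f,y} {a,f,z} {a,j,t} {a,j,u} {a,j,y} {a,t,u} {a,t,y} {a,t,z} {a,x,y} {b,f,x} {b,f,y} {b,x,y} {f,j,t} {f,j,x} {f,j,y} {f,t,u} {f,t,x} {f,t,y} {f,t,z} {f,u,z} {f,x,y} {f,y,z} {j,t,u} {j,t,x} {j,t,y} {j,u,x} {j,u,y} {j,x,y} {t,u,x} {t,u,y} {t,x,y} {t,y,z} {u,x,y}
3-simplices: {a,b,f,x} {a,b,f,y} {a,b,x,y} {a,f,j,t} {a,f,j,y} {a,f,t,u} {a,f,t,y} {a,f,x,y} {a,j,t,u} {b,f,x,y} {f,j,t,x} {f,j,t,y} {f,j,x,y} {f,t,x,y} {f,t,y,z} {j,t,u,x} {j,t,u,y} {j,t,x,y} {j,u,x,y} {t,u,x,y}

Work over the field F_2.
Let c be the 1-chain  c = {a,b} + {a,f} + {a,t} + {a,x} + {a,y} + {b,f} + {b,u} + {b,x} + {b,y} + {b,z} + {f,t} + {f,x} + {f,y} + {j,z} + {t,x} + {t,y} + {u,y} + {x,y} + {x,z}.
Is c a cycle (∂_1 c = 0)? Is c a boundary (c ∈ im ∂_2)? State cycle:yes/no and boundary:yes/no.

n_0=9 n_1=34 n_2=41 n_3=20  [Z2]
∂1: piv[ab,af,aj,at,au,ax,ay,az] rk=8  ker:bf,bu,bx,by,bz,fj,ft,fu,fx,fy,fz,jt,ju,jx,jy,jz,tu,tx,ty,tz,ux,uy,uz,xy,xz,yz
∂2: piv[abf,abu,abx,aby,afj,aft,afu,afx,afy,afz,ajt,aju,ajy,atu,aty,atz,axy,fjx,ftx,fuz,fyz,jux,juy] rk=23  ker:bfx,bfy,bxy,fjt,fjy,ftu,fty,ftz,fxy,jtu,jtx,jty,jxy,tux,tuy,txy,tyz,uxy
∂3: piv[abfx,abfy,abxy,afjt,afjy,aftu,afty,afxy,ajtu,fjtx,fjty,fjxy,ftxy,ftyz,jtux,jtuy,juxy] rk=17  ker:bfxy,jtxy,tuxy
∂1c = {a} + {f} + {j} + {z}

cycle:no boundary:no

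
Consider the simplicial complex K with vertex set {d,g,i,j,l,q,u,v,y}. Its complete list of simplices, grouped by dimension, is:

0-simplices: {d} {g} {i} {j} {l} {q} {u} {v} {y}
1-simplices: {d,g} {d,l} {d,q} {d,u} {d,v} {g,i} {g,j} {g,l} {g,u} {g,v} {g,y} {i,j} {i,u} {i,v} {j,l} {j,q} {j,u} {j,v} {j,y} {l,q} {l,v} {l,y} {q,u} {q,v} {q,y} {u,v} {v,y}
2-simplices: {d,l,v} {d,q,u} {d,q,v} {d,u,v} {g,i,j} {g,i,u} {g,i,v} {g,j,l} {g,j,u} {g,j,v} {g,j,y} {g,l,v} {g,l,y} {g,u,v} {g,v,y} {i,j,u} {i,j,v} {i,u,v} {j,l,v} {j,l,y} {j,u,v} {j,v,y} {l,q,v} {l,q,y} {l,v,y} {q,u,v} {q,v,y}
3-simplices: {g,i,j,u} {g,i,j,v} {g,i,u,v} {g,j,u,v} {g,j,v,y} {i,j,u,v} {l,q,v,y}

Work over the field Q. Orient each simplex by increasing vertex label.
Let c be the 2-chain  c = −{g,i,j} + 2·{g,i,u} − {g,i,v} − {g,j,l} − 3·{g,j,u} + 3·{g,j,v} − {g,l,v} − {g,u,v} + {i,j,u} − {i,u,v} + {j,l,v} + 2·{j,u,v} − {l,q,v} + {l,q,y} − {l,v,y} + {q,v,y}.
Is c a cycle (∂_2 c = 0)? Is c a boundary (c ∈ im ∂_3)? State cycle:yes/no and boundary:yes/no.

cycle:yes boundary:no

n_0=9 n_1=27 n_2=27 n_3=7  [Q]
∂1: piv[dg,dl,dq,du,dv,gi,gj,gy] rk=8  ker:gl,gu,gv,ij,iu,iv,jl,jq,ju,jv,jy,lq,lv,ly,qu,qv,qy,uv,vy
∂2: piv[dlv,dqu,dqv,duv,gij,giu,giv,gjl,gju,gjv,gjy,glv,gly,guv,gvy,lqv,lqy] rk=17  ker:iju,ijv,iuv,jlv,jly,juv,jvy,lvy,quv,qvy
∂3: piv[giju,gijv,giuv,gjuv,gjvy,lqvy] rk=6  ker:ijuv
∂2c = 0
c vs im∂3: residual ≠ 0 ⇒ not boundary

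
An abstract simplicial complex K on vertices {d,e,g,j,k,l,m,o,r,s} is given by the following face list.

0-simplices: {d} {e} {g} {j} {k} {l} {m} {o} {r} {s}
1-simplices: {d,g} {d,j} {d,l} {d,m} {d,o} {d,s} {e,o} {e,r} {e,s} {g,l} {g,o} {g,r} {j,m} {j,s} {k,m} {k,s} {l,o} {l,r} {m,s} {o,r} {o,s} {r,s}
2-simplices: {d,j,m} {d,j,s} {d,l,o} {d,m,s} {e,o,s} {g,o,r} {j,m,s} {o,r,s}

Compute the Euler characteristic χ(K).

n_0=10 n_1=22 n_2=8
χ=+10−22+8=-4

χ(K)=-4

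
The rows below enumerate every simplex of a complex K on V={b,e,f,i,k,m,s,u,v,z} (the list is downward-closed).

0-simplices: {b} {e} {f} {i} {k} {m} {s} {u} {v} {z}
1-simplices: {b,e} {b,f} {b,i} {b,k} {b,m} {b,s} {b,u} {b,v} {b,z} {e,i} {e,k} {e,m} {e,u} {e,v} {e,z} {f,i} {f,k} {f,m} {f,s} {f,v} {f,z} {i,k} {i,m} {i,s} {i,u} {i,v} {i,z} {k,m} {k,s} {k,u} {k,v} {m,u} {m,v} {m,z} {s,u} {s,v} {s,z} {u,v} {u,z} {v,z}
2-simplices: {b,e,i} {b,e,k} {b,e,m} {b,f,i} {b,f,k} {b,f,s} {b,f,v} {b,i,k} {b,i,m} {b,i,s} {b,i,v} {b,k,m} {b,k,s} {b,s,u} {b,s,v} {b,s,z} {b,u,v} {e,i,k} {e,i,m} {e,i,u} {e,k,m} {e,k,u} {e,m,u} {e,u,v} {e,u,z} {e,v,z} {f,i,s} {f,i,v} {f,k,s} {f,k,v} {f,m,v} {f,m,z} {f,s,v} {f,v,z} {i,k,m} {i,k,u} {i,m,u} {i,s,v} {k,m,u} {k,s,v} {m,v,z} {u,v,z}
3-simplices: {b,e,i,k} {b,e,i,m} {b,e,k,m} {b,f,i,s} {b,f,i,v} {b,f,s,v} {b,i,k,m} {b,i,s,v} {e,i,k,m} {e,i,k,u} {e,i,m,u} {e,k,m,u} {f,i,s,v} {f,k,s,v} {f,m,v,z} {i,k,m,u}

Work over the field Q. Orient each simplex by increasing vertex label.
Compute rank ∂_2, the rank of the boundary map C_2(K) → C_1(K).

n_0=10 n_1=40 n_2=42 n_3=16  [Q]
∂1: piv[be,bf,bi,bk,bm,bs,bu,bv,bz] rk=9  ker:ei,ek,em,eu,ev,ez,fi,fk,fm,fs,fv,fz,ik,im,is,iu,iv,iz,km,ks,ku,kv,mu,mv,mz,su,sv,sz,uv,uz,vz
∂2: piv[bei,bek,bem,bfi,bfk,bfs,bfv,bik,bim,bis,biv,bkm,bks,bsu,bsv,bsz,buv,eiu,eku,emu,euv,euz,evz,fkv,fmv,fmz,fvz] rk=27  ker:eik,eim,ekm,fis,fiv,fks,fsv,ikm,iku,imu,isv,kmu,ksv,mvz,uvz
∂3: piv[beik,beim,bekm,bfis,bfiv,bfsv,bikm,bisv,eiku,eimu,ekmu,fksv,fmvz] rk=13  ker:eikm,fisv,ikmu
rk∂_2=27

rank∂_2=27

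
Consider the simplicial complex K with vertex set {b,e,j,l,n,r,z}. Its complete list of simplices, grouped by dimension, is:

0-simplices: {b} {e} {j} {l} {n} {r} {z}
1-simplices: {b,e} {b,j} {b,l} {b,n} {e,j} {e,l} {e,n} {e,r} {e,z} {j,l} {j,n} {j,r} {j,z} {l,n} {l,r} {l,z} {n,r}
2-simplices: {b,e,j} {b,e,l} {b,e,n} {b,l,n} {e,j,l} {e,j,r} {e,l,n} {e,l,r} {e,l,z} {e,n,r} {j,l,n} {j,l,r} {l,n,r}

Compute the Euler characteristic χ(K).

χ(K)=3

n_0=7 n_1=17 n_2=13
χ=+7−17+13=3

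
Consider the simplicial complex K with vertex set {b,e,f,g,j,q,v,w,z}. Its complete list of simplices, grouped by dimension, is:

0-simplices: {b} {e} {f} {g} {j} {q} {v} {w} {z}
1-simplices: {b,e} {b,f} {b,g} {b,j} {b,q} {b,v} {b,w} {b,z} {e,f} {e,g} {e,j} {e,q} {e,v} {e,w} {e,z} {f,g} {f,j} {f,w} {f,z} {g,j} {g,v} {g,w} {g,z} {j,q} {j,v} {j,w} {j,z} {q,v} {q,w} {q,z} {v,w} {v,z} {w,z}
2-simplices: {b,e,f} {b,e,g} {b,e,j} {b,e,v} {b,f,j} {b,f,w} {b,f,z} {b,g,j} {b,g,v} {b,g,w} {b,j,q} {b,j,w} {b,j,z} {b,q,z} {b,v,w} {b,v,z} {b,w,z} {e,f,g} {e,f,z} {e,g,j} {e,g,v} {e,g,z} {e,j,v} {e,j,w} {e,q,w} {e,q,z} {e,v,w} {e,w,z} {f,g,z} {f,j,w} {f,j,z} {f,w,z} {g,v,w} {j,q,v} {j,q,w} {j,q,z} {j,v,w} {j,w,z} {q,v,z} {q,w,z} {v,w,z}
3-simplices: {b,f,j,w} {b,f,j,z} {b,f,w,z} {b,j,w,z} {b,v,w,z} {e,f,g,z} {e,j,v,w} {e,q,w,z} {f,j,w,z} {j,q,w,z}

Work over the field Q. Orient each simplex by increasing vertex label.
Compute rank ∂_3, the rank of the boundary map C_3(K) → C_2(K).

n_0=9 n_1=33 n_2=41 n_3=10  [Q]
∂1: piv[be,bf,bg,bj,bq,bv,bw,bz] rk=8  ker:ef,eg,ej,eq,ev,ew,ez,fg,fj,fw,fz,gj,gv,gw,gz,jq,jv,jw,jz,qv,qw,qz,vw,vz,wz
∂2: piv[bef,beg,bej,bev,bfj,bfw,bfz,bgj,bgv,bgw,bjq,bjw,bjz,bqz,bvw,bvz,bwz,efg,efz,egz,ejv,ejw,eqw,eqz,jqv] rk=25  ker:egj,egv,evw,ewz,fgz,fjw,fjz,fwz,gvw,jqw,jqz,jvw,jwz,qvz,qwz,vwz
∂3: piv[bfjw,bfjz,bfwz,bjwz,bvwz,efgz,ejvw,eqwz,jqwz] rk=9  ker:fjwz
rk∂_3=9

rank∂_3=9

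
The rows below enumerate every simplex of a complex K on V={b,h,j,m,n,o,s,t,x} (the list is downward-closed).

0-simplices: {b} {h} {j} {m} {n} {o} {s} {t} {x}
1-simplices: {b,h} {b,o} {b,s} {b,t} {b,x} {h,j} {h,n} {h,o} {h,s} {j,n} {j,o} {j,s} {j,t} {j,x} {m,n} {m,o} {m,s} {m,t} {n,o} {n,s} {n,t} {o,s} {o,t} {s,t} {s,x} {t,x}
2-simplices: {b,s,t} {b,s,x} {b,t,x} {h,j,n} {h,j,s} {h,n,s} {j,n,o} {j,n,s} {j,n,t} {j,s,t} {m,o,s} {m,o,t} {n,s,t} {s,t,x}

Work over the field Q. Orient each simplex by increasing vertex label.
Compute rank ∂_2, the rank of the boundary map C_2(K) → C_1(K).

n_0=9 n_1=26 n_2=14  [Q]
∂1: piv[bh,bo,bs,bt,bx,hj,hn,mn] rk=8  ker:ho,hs,jn,jo,js,jt,jx,mo,ms,mt,no,ns,nt,os,ot,st,sx,tx
∂2: piv[bst,bsx,btx,hjn,hjs,hns,jno,jnt,jst,mos,mot] rk=11  ker:jns,nst,stx
rk∂_2=11

rank∂_2=11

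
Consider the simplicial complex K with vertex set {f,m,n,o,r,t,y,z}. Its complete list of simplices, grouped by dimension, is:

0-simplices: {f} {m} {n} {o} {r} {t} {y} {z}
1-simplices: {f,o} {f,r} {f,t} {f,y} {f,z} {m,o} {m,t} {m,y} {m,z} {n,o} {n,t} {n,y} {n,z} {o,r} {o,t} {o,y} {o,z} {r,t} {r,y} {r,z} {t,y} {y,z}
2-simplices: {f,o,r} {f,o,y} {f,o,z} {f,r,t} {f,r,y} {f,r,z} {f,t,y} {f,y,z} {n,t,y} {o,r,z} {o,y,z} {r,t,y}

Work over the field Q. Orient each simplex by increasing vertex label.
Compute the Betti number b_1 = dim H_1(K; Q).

n_0=8 n_1=22 n_2=12  [Q]
∂1: piv[fo,fr,ft,fy,fz,mo,no] rk=7  ker:mt,my,mz,nt,ny,nz,or,ot,oy,oz,rt,ry,rz,ty,yz
∂2: piv[for,foy,foz,frt,fry,frz,fty,fyz,nty] rk=9  ker:orz,oyz,rty
b_1=(22−7)−9=6

b_1=6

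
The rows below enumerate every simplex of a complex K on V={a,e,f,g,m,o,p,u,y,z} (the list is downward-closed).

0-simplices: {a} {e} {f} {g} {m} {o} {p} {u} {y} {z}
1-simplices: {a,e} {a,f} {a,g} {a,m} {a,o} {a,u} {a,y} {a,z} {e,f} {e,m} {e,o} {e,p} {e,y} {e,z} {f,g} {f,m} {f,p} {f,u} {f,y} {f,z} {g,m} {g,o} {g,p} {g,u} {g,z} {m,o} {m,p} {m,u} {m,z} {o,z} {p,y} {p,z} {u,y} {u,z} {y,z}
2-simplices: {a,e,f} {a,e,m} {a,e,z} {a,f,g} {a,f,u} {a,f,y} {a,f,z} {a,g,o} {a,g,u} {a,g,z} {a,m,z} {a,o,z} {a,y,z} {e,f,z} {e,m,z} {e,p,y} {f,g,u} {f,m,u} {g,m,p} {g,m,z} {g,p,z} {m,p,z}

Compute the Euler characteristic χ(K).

n_0=10 n_1=35 n_2=22
χ=+10−35+22=-3

χ(K)=-3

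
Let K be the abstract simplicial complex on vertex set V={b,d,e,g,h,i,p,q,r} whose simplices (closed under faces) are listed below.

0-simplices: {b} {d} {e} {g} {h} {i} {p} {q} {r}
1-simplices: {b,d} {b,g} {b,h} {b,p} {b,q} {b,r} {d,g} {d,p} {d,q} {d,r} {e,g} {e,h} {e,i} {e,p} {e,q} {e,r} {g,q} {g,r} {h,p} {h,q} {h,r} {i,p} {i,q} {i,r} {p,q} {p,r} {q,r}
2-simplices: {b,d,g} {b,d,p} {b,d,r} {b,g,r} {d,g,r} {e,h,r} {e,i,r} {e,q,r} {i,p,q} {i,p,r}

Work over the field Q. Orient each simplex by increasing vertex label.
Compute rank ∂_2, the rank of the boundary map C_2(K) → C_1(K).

n_0=9 n_1=27 n_2=10  [Q]
∂1: piv[bd,bg,bh,bp,bq,br,eg,ei] rk=8  ker:dg,dp,dq,dr,eh,ep,eq,er,gq,gr,hp,hq,hr,ip,iq,ir,pq,pr,qr
∂2: piv[bdg,bdp,bdr,bgr,ehr,eir,eqr,ipq,ipr] rk=9  ker:dgr
rk∂_2=9

rank∂_2=9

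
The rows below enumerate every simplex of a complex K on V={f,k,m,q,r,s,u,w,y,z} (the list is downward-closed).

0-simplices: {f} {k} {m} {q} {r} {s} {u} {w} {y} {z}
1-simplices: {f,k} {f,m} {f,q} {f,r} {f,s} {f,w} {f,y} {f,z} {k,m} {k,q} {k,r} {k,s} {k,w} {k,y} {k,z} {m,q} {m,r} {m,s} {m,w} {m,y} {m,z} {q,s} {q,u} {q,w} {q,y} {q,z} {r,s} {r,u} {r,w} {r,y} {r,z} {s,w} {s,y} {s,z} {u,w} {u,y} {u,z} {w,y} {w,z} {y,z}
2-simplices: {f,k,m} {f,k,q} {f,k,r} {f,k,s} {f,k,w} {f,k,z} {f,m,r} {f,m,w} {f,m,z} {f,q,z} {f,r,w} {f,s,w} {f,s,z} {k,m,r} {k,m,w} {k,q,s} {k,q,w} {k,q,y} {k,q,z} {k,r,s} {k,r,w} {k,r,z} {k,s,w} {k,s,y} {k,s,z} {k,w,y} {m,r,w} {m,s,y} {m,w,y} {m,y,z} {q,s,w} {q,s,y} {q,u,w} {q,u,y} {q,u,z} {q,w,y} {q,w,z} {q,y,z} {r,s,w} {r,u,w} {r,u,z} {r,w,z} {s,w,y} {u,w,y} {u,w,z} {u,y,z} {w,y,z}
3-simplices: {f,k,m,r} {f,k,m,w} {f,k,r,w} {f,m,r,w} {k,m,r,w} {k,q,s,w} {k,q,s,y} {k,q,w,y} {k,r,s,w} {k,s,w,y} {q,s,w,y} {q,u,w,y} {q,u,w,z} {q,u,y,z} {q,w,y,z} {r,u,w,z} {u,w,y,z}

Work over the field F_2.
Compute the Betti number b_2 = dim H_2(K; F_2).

b_2=5

n_0=10 n_1=40 n_2=47 n_3=17  [Z2]
∂1: piv[fk,fm,fq,fr,fs,fw,fy,fz,qu] rk=9  ker:km,kq,kr,ks,kw,ky,kz,mq,mr,ms,mw,my,mz,qs,qw,qy,qz,rs,ru,rw,ry,rz,sw,sy,sz,uw,uy,uz,wy,wz,yz
∂2: piv[fkm,fkq,fkr,fks,fkw,fkz,fmr,fmw,fmz,fqz,frw,fsw,fsz,kqs,kqw,kqy,krs,krz,ksy,kwy,msy,mwy,myz,quw,quy,quz,qwz,ruw] rk=28  ker:kmr,kmw,kqz,krw,ksw,ksz,mrw,qsw,qsy,qwy,qyz,rsw,ruz,rwz,swy,uwy,uwz,uyz,wyz
∂3: piv[fkmr,fkmw,fkrw,fmrw,kqsw,kqsy,kqwy,krsw,kswy,quwy,quwz,quyz,qwyz,ruwz] rk=14  ker:kmrw,qswy,uwyz
b_2=(47−28)−14=5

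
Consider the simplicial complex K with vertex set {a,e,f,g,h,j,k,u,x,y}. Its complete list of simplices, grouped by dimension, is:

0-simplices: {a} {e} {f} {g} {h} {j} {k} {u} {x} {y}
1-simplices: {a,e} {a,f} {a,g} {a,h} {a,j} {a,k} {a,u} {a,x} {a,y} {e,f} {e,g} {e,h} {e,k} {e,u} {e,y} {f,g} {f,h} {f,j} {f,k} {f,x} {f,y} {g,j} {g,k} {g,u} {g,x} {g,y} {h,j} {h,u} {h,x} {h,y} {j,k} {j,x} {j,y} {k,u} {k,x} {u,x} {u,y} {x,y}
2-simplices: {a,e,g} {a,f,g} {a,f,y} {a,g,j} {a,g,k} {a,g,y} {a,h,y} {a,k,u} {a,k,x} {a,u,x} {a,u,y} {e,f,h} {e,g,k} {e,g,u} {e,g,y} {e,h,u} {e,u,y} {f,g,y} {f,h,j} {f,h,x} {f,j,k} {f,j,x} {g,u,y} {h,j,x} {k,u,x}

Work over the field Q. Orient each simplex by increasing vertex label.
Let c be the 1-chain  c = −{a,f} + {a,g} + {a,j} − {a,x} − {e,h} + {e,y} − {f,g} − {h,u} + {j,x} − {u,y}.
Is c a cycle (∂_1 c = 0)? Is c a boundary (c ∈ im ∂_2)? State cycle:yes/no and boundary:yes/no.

n_0=10 n_1=38 n_2=25  [Q]
∂1: piv[ae,af,ag,ah,aj,ak,au,ax,ay] rk=9  ker:ef,eg,eh,ek,eu,ey,fg,fh,fj,fk,fx,fy,gj,gk,gu,gx,gy,hj,hu,hx,hy,jk,jx,jy,ku,kx,ux,uy,xy
∂2: piv[aeg,afg,afy,agj,agk,agy,ahy,aku,akx,aux,auy,efh,egk,egu,egy,ehu,euy,fhj,fhx,fjk,fjx] rk=21  ker:fgy,guy,hjx,kux
∂1c = 0
c vs im∂2: residual ≠ 0 ⇒ not boundary

cycle:yes boundary:no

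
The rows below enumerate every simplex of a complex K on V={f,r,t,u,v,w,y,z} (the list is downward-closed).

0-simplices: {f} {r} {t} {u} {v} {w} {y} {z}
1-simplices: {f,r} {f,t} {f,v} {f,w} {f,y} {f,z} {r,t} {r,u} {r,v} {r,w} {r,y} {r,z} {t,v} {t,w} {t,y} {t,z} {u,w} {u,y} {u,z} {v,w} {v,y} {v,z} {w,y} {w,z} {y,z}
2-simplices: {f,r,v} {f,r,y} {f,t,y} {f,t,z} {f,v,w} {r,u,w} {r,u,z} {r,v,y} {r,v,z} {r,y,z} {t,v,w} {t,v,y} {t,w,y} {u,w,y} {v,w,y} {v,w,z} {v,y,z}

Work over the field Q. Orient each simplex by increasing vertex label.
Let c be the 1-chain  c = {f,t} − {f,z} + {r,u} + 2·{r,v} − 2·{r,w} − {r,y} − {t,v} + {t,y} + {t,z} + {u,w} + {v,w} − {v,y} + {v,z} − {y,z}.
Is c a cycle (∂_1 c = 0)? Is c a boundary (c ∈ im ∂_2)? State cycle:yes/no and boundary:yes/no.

n_0=8 n_1=25 n_2=17  [Q]
∂1: piv[fr,ft,fv,fw,fy,fz,ru] rk=7  ker:rt,rv,rw,ry,rz,tv,tw,ty,tz,uw,uy,uz,vw,vy,vz,wy,wz,yz
∂2: piv[frv,fry,fty,ftz,fvw,ruw,ruz,rvy,rvz,ryz,tvw,tvy,twy,uwy,vwz] rk=15  ker:vwy,vyz
∂1c = 0
c vs im∂2: residual ≠ 0 ⇒ not boundary

cycle:yes boundary:no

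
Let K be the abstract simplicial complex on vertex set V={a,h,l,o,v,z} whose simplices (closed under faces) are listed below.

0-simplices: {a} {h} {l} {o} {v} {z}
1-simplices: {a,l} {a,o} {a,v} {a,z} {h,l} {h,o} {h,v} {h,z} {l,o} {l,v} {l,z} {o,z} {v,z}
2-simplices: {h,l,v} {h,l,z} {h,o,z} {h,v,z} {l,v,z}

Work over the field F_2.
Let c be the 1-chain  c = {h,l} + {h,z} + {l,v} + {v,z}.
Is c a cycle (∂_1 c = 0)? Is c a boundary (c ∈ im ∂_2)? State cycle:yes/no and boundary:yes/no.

cycle:yes boundary:yes

n_0=6 n_1=13 n_2=5  [Z2]
∂1: piv[al,ao,av,az,hl] rk=5  ker:ho,hv,hz,lo,lv,lz,oz,vz
∂2: piv[hlv,hlz,hoz,hvz] rk=4  ker:lvz
∂1c = 0
c vs im∂2: reduces to 0 ⇒ boundary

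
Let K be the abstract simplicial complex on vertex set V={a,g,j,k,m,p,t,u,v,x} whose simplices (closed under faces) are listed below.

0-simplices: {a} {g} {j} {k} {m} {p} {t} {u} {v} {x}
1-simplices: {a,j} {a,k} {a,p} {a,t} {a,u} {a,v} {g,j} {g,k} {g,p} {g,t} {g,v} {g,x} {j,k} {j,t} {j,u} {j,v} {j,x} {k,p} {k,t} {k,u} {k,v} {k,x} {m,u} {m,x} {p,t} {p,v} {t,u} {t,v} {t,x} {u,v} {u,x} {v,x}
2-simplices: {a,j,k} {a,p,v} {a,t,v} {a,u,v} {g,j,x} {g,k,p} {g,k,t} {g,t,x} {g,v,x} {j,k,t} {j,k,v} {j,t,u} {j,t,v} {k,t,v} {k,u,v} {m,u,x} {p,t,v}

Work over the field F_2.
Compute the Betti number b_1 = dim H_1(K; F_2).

n_0=10 n_1=32 n_2=17  [Z2]
∂1: piv[aj,ak,ap,at,au,av,gj,gx,mu] rk=9  ker:gk,gp,gt,gv,jk,jt,ju,jv,jx,kp,kt,ku,kv,kx,mx,pt,pv,tu,tv,tx,uv,ux,vx
∂2: piv[ajk,apv,atv,auv,gjx,gkp,gkt,gtx,gvx,jkt,jkv,jtu,jtv,kuv,mux,ptv] rk=16  ker:ktv
b_1=(32−9)−16=7

b_1=7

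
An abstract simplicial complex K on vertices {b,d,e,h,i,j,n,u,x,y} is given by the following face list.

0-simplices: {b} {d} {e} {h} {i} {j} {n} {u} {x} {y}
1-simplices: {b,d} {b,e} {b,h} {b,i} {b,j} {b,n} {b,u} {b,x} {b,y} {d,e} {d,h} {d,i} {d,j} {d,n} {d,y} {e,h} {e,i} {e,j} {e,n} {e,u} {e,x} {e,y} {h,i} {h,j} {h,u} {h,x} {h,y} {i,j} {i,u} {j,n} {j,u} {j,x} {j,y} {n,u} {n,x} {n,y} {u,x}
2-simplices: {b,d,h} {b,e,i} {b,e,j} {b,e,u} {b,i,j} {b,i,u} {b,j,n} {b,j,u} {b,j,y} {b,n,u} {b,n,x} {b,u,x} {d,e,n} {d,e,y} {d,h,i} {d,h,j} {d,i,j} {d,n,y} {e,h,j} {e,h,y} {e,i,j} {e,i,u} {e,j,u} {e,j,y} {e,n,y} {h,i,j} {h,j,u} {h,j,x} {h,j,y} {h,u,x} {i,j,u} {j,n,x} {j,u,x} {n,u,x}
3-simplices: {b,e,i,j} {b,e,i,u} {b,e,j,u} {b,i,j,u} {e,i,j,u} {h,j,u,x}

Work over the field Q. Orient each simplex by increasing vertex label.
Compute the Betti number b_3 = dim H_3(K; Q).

n_0=10 n_1=37 n_2=34 n_3=6  [Q]
∂1: piv[bd,be,bh,bi,bj,bn,bu,bx,by] rk=9  ker:de,dh,di,dj,dn,dy,eh,ei,ej,en,eu,ex,ey,hi,hj,hu,hx,hy,ij,iu,jn,ju,jx,jy,nu,nx,ny,ux
∂2: piv[bdh,bei,bej,beu,bij,biu,bjn,bju,bjy,bnu,bnx,bux,den,dey,dhi,dhj,dij,dny,ehj,ehy,ejy,hju,hjx,hux] rk=24  ker:eij,eiu,eju,eny,hij,hjy,iju,jnx,jux,nux
∂3: piv[beij,beiu,beju,biju,hjux] rk=5  ker:eiju
b_3=(6−5)−0=1

b_3=1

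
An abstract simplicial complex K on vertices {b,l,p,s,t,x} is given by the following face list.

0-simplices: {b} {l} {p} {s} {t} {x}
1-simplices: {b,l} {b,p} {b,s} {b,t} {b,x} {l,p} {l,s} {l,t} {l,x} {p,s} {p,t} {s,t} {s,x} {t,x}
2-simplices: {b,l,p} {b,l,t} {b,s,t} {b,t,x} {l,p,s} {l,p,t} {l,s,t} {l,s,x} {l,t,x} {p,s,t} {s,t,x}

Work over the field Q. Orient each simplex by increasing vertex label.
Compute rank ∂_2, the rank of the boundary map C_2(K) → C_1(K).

n_0=6 n_1=14 n_2=11  [Q]
∂1: piv[bl,bp,bs,bt,bx] rk=5  ker:lp,ls,lt,lx,ps,pt,st,sx,tx
∂2: piv[blp,blt,bst,btx,lps,lpt,lst,lsx,ltx] rk=9  ker:pst,stx
rk∂_2=9

rank∂_2=9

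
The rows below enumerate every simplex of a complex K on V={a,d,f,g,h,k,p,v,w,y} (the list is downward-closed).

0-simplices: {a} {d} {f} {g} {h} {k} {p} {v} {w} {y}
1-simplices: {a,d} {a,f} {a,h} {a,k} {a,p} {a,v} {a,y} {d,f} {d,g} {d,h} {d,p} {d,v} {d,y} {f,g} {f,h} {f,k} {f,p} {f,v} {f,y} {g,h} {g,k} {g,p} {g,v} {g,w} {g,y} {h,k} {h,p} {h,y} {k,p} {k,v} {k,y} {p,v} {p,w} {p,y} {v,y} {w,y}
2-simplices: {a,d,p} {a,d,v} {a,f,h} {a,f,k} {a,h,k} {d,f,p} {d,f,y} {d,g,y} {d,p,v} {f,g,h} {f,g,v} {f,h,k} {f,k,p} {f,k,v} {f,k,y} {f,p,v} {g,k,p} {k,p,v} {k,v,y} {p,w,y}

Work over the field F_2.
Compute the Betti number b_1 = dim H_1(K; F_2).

n_0=10 n_1=36 n_2=20  [Z2]
∂1: piv[ad,af,ah,ak,ap,av,ay,dg,gw] rk=9  ker:df,dh,dp,dv,dy,fg,fh,fk,fp,fv,fy,gh,gk,gp,gv,gy,hk,hp,hy,kp,kv,ky,pv,pw,py,vy,wy
∂2: piv[adp,adv,afh,afk,ahk,dfp,dfy,dgy,dpv,fgh,fgv,fkp,fkv,fky,fpv,gkp,kvy,pwy] rk=18  ker:fhk,kpv
b_1=(36−9)−18=9

b_1=9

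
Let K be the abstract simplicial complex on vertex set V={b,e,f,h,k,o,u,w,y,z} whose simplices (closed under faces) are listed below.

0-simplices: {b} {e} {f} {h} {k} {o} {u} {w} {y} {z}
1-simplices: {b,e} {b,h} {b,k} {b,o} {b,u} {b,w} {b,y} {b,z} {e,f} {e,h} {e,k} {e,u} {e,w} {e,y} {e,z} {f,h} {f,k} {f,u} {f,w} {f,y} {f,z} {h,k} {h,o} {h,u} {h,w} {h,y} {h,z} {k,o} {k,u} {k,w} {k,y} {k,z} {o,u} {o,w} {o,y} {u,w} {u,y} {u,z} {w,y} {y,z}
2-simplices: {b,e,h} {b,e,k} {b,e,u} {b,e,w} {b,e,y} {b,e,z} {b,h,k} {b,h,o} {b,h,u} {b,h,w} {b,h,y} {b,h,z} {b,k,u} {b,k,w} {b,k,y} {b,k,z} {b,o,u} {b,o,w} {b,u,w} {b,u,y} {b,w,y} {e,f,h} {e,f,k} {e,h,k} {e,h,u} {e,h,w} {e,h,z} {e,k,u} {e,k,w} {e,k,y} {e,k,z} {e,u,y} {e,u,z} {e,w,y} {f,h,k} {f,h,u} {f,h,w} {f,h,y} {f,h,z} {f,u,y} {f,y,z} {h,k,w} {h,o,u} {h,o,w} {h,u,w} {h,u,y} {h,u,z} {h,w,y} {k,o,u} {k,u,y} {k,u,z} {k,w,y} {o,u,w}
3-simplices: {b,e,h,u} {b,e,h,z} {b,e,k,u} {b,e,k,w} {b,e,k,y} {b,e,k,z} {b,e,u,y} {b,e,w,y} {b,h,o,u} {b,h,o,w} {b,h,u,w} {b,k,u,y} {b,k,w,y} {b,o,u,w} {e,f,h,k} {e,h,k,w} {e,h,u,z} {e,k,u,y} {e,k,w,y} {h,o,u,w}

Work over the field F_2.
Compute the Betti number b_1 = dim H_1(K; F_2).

b_1=1

n_0=10 n_1=40 n_2=53 n_3=20  [Z2]
∂1: piv[be,bh,bk,bo,bu,bw,by,bz,ef] rk=9  ker:eh,ek,eu,ew,ey,ez,fh,fk,fu,fw,fy,fz,hk,ho,hu,hw,hy,hz,ko,ku,kw,ky,kz,ou,ow,oy,uw,uy,uz,wy,yz
∂2: piv[beh,bek,beu,bew,bey,bez,bhk,bho,bhu,bhw,bhy,bhz,bku,bkw,bky,bkz,bou,bow,buw,buy,bwy,efh,efk,euz,fhu,fhw,fhy,fhz,fyz,kou] rk=30  ker:ehk,ehu,ehw,ehz,eku,ekw,eky,ekz,euy,ewy,fhk,fuy,hkw,hou,how,huw,huy,huz,hwy,kuy,kuz,kwy,ouw
∂3: piv[behu,behz,beku,bekw,beky,bekz,beuy,bewy,bhou,bhow,bhuw,bkuy,bkwy,bouw,efhk,ehkw,ehuz] rk=17  ker:ekuy,ekwy,houw
b_1=(40−9)−30=1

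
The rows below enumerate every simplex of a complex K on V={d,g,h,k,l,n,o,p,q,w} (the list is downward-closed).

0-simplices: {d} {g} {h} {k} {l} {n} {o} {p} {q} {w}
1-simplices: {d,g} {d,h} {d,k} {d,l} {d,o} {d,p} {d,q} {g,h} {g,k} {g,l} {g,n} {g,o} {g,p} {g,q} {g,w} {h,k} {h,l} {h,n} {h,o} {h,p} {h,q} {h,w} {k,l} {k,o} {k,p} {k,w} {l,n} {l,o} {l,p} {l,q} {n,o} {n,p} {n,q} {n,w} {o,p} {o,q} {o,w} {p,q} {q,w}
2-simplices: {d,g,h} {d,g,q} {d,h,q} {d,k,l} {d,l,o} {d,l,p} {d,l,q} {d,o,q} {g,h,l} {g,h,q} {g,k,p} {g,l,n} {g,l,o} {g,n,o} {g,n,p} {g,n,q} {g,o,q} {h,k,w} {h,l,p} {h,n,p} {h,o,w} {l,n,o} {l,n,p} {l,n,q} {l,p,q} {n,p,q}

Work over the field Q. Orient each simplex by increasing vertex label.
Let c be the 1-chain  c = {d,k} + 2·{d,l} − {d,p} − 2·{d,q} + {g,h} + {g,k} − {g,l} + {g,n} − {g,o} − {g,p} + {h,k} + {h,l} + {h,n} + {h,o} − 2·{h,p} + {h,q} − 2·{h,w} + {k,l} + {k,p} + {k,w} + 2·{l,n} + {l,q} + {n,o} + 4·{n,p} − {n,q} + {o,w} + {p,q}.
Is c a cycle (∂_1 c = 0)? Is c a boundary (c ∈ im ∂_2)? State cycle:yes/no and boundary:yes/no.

cycle:yes boundary:yes

n_0=10 n_1=39 n_2=26  [Q]
∂1: piv[dg,dh,dk,dl,do,dp,dq,gn,gw] rk=9  ker:gh,gk,gl,go,gp,gq,hk,hl,hn,ho,hp,hq,hw,kl,ko,kp,kw,ln,lo,lp,lq,no,np,nq,nw,op,oq,ow,pq,qw
∂2: piv[dgh,dgq,dhq,dkl,dlo,dlp,dlq,doq,ghl,gkp,gln,glo,gno,gnp,gnq,goq,hkw,hlp,hnp,how,lnp,lpq] rk=22  ker:ghq,lno,lnq,npq
∂1c = 0
c vs im∂2: reduces to 0 ⇒ boundary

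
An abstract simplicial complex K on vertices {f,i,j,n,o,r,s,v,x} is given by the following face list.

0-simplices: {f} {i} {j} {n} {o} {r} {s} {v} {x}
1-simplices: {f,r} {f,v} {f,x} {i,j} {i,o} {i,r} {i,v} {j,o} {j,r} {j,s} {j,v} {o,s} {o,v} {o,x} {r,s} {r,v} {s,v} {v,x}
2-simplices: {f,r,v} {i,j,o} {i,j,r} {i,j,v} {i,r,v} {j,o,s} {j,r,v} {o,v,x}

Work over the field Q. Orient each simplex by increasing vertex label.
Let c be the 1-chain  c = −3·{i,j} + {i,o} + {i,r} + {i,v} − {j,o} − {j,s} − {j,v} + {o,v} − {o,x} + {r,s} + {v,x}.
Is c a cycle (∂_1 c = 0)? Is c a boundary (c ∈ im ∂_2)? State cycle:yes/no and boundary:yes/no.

cycle:yes boundary:no

n_0=9 n_1=18 n_2=8  [Q]
∂1: piv[fr,fv,fx,ij,io,ir,js] rk=7  ker:iv,jo,jr,jv,os,ov,ox,rs,rv,sv,vx
∂2: piv[frv,ijo,ijr,ijv,irv,jos,ovx] rk=7  ker:jrv
∂1c = 0
c vs im∂2: residual ≠ 0 ⇒ not boundary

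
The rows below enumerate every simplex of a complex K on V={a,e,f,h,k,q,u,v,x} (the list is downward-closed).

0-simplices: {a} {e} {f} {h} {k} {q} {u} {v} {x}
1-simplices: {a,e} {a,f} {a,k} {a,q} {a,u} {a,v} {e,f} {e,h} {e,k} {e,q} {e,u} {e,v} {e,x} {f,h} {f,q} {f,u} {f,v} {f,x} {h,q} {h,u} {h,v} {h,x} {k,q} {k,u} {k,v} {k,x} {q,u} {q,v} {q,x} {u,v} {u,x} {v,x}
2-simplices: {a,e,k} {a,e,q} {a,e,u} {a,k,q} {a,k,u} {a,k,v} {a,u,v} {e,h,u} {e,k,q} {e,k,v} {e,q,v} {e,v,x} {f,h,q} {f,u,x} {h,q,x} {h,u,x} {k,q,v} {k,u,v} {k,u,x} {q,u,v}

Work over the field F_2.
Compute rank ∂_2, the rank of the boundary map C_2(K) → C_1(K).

rank∂_2=17

n_0=9 n_1=32 n_2=20  [Z2]
∂1: piv[ae,af,ak,aq,au,av,eh,ex] rk=8  ker:ef,ek,eq,eu,ev,fh,fq,fu,fv,fx,hq,hu,hv,hx,kq,ku,kv,kx,qu,qv,qx,uv,ux,vx
∂2: piv[aek,aeq,aeu,akq,aku,akv,auv,ehu,ekv,eqv,evx,fhq,fux,hqx,hux,kux,quv] rk=17  ker:ekq,kqv,kuv
rk∂_2=17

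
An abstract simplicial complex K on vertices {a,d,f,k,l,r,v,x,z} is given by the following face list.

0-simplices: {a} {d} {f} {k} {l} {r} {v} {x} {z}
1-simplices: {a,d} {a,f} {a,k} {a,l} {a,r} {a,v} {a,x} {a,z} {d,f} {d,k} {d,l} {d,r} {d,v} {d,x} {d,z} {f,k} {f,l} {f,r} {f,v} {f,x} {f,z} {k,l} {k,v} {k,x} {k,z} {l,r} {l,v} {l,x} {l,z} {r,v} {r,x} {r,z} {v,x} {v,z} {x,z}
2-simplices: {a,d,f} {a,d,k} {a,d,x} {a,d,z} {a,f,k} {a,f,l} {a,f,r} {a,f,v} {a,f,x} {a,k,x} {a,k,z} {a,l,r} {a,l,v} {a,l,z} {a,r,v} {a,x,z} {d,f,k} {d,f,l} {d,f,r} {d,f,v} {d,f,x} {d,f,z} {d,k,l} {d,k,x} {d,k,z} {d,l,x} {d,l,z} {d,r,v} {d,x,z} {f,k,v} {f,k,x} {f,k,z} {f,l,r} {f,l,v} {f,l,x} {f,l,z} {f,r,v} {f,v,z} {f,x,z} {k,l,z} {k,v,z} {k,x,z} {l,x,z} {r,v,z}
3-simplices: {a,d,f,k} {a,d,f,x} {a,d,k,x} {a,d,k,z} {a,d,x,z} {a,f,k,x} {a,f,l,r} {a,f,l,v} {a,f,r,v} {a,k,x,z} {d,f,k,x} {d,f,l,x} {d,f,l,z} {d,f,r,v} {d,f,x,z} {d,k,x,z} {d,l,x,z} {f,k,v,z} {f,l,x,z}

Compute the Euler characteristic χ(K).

χ(K)=-1

n_0=9 n_1=35 n_2=44 n_3=19
χ=+9−35+44−19=-1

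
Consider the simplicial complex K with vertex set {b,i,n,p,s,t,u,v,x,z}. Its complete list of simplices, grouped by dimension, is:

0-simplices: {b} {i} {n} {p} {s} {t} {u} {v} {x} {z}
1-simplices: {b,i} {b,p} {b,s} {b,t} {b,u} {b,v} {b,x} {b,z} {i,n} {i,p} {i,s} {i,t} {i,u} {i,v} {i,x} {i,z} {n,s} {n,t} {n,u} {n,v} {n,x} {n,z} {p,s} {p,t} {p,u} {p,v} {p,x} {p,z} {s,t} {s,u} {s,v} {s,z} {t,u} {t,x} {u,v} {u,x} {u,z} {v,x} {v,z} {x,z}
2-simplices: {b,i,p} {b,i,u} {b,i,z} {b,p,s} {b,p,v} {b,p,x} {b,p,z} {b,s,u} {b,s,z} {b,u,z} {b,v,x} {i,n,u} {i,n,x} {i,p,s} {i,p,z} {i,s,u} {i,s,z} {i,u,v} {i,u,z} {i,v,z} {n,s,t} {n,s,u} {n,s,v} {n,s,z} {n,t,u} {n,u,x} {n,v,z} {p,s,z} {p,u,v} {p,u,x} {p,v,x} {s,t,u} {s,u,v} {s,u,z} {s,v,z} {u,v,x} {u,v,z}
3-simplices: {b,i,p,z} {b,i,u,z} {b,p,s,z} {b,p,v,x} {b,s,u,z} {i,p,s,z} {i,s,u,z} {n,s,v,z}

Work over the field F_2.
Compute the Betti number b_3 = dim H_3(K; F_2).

b_3=0

n_0=10 n_1=40 n_2=37 n_3=8  [Z2]
∂1: piv[bi,bp,bs,bt,bu,bv,bx,bz,in] rk=9  ker:ip,is,it,iu,iv,ix,iz,ns,nt,nu,nv,nx,nz,ps,pt,pu,pv,px,pz,st,su,sv,sz,tu,tx,uv,ux,uz,vx,vz,xz
∂2: piv[bip,biu,biz,bps,bpv,bpx,bpz,bsu,bsz,buz,bvx,inu,inx,ips,iuv,ivz,nst,nsu,nsv,nsz,ntu,nux,nvz,puv,pux] rk=25  ker:ipz,isu,isz,iuz,psz,pvx,stu,suv,suz,svz,uvx,uvz
∂3: piv[bipz,biuz,bpsz,bpvx,bsuz,ipsz,isuz,nsvz] rk=8
b_3=(8−8)−0=0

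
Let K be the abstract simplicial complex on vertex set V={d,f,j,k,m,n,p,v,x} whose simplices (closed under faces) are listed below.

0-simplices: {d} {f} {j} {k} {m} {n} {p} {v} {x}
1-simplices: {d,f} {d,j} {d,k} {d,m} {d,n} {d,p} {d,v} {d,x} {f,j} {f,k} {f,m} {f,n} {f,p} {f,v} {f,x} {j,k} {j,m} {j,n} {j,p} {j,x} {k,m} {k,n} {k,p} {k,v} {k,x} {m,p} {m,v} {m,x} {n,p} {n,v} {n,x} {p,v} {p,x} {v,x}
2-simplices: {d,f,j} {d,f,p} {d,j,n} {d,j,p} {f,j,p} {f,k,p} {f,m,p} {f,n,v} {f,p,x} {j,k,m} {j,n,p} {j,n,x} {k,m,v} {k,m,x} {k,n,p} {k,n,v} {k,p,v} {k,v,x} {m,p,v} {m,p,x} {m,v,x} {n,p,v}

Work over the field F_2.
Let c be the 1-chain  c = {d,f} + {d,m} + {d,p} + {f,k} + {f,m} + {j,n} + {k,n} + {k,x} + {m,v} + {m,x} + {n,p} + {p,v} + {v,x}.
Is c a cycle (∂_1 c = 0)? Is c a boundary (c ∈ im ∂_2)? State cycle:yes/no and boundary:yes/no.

cycle:no boundary:no

n_0=9 n_1=34 n_2=22  [Z2]
∂1: piv[df,dj,dk,dm,dn,dp,dv,dx] rk=8  ker:fj,fk,fm,fn,fp,fv,fx,jk,jm,jn,jp,jx,km,kn,kp,kv,kx,mp,mv,mx,np,nv,nx,pv,px,vx
∂2: piv[dfj,dfp,djn,djp,fkp,fmp,fnv,fpx,jkm,jnp,jnx,kmv,kmx,knp,knv,kpv,kvx,mpv,mpx] rk=19  ker:fjp,mvx,npv
∂1c = {d} + {f} + {j} + {k} + {n} + {p} + {v} + {x}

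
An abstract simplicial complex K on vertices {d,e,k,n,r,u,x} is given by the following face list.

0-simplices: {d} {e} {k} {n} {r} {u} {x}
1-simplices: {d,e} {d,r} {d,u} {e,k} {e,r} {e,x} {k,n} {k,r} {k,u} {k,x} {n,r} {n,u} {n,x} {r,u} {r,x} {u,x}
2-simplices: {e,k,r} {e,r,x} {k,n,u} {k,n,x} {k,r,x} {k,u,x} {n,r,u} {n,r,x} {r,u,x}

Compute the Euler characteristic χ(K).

χ(K)=0

n_0=7 n_1=16 n_2=9
χ=+7−16+9=0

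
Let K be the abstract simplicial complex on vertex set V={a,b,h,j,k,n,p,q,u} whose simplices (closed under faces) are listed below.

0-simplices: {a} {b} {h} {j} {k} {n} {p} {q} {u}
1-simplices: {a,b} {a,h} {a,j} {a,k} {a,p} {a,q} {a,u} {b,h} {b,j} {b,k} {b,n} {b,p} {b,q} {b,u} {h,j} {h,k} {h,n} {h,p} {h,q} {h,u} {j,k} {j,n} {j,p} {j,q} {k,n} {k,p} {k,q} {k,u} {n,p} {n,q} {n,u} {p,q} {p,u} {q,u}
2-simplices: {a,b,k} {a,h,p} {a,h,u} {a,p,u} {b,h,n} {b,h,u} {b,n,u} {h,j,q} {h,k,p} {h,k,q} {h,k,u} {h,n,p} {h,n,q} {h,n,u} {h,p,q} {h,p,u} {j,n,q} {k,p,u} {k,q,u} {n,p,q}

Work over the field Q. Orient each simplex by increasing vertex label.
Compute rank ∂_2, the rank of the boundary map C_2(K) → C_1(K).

rank∂_2=16

n_0=9 n_1=34 n_2=20  [Q]
∂1: piv[ab,ah,aj,ak,ap,aq,au,bn] rk=8  ker:bh,bj,bk,bp,bq,bu,hj,hk,hn,hp,hq,hu,jk,jn,jp,jq,kn,kp,kq,ku,np,nq,nu,pq,pu,qu
∂2: piv[abk,ahp,ahu,apu,bhn,bhu,bnu,hjq,hkp,hkq,hku,hnp,hnq,hpq,jnq,kqu] rk=16  ker:hnu,hpu,kpu,npq
rk∂_2=16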